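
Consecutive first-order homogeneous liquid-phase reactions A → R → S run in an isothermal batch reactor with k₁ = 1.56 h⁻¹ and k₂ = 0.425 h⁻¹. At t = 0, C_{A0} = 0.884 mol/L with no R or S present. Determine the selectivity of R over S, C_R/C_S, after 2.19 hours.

The intermediate concentration in a first-order A→B→C sequence is C_R = k₁C_{A0}(e^(−k₁t) − e^(−k₂t))/(k₂−k₁).
e^(−k₁t) = e^(−1.56×2.19) = e^(−3.416) = 0.03283; e^(−k₂t) = e^(−0.9307) = 0.3943.
C_R = 1.56×0.884/(0.425−1.56) × (0.03283−0.3943) = (-1.215)×(-0.3614) = 0.4391 mol/L.
C_A = C_{A0}e^(−k₁t) = 0.02902 mol/L, so C_S = C_{A0}−C_A−C_R = 0.4158 mol/L; C_R/C_S = 1.06.

1.06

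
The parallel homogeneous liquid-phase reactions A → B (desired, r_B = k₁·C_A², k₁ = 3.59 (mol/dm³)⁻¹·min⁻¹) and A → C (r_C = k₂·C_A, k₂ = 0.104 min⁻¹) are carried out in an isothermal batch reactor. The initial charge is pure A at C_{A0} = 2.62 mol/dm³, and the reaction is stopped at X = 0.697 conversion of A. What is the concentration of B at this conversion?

C_A = C_{A0}(1−X) = 0.7939 mol/dm³.
Along a PFR/batch, dC_C/dC_A = −r_C/(r_B+r_C) = −k₂/(k₂+k₁·C_A).
Integrating from C_{A0} to C_A: C_C = (0.104/3.59)·ln[(0.104+3.59·2.62)/(0.104+3.59·0.794)] = 0.02897·ln(9.510/2.954) = 0.03387 mol/dm³.
Then C_B = (C_{A0}−C_A) − C_C = 1.826 − 0.03387 = 1.792 mol/dm³.

1.79 mol/dm³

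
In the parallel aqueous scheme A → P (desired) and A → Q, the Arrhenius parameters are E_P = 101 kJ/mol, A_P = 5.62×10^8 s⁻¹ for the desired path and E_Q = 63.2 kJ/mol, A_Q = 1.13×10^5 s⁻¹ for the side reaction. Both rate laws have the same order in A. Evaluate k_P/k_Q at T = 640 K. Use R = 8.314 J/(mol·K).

4.09

With equal orders, S_{P/Q} = k_P/k_Q = (A_P/A_Q)·exp[(E_Q−E_P)/(RT)].
(E_Q−E_P)/(RT) = (63.2−101)×10³/(8.314×640) = -37800/5321 = -7.104.
k_P/k_Q = (5.62×10^8/1.13×10^5)·exp(-7.104) = 4973 × 8.218×10^-4 = 4.09.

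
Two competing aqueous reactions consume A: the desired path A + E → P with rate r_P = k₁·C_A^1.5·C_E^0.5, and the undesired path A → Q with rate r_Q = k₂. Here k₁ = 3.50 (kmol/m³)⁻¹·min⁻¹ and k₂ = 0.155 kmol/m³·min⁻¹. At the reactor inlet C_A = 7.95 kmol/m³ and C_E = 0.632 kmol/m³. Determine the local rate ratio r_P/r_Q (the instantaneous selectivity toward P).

402

S_{P/Q} = r_P/r_Q = (k₁·C_A^1.5·C_E^0.5)/(k₂) = (k₁/k₂)·C_A^1.5·C_E^0.5.
= (3.50×7.950^1.5×0.6320^0.5) / (0.155) = 62.37/0.1550 = 402.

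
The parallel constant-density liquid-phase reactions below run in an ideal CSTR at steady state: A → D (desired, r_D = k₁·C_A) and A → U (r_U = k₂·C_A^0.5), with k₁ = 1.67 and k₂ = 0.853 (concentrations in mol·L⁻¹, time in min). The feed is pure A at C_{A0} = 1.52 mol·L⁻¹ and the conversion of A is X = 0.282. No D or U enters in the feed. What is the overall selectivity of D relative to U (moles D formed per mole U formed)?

2.05

Exit C_A = C_{A0}(1−X) = 1.52×0.718 = 1.091 mol·L⁻¹.
A CSTR operates uniformly at the exit composition, giving r_D = 1.823 and r_U = 0.8911 (each k·C_A^n at C_A = 1.091).
Overall selectivity = C_D/C_U = r_Dτ/(r_Uτ) = r_D/r_U = 2.05.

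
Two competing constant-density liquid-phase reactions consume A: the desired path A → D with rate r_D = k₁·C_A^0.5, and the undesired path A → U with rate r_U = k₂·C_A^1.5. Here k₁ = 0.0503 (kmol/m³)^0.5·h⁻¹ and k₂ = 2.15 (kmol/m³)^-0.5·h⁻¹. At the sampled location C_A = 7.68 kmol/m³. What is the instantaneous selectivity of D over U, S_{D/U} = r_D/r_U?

S_{D/U} = r_D/r_U = (k₁·C_A^0.5)/(k₂·C_A^1.5) = (k₁/k₂)·C_A⁻¹.
= (0.0503×7.680^0.5) / (2.15×7.680^1.5) = 0.1394/45.76 = 0.00305.
The undesired path is higher order in A, so low C_A (CSTR or dilute feed) favours D.

0.00305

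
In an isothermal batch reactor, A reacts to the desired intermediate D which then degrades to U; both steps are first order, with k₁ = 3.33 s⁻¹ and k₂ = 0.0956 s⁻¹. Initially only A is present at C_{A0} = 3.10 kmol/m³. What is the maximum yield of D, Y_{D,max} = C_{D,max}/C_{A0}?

For a first-order series the maximum intermediate yield is C_{D,max}/C_{A0} = (k₁/k₂)^[k₂/(k₂−k₁)].
= (3.33/0.0956)^(0.0956/(0.0956−3.33)) = (34.83)^(-0.02956) = 0.9004.

0.900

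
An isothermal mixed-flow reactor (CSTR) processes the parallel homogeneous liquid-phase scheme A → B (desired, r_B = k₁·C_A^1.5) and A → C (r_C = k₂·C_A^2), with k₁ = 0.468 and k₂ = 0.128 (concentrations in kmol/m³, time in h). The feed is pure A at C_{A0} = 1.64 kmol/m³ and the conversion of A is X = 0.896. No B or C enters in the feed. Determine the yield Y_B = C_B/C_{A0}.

0.805

Exit C_A = C_{A0}(1−X) = 1.64×0.104 = 0.1706 kmol/m³.
In a CSTR the entire volume is at exit conditions, so r_B = 0.468×0.1706^1.5 = 0.03297 and r_C = 0.128×0.1706^2 = 0.003724.
Fraction of consumed A going to B: r_B/(r_B+r_C) = 0.8985.
C_B = 0.8985·C_{A0}·X = 0.8985×1.64×0.896 = 1.32 kmol/m³; Y_B = C_B/C_{A0} = 0.805.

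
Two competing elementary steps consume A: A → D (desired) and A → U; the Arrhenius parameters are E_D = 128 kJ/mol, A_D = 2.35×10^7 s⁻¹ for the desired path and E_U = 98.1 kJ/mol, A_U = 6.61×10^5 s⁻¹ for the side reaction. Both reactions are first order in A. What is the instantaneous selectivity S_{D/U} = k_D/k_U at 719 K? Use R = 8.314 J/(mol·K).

0.239

With equal orders, S_{D/U} = k_D/k_U = (A_D/A_U)·exp[(E_U−E_D)/(RT)].
(E_U−E_D)/(RT) = (98.1−128)×10³/(8.314×719) = -29900/5978 = -5.002.
k_D/k_U = (2.35×10^7/6.61×10^5)·exp(-5.002) = 35.55 × 0.006725 = 0.239.
Since E_D > E_U, raising the temperature improves selectivity toward D.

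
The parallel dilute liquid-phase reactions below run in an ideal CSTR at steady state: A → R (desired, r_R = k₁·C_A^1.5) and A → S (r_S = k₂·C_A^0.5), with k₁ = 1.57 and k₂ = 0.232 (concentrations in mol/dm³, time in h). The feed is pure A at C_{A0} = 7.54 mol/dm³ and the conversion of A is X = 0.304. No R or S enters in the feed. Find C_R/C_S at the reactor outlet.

Exit C_A = C_{A0}(1−X) = 7.54×0.696 = 5.248 mol/dm³.
In a CSTR the entire volume is at exit conditions, so r_R = 1.57×5.248^1.5 = 18.87 and r_S = 0.232×5.248^0.5 = 0.5315.
Overall selectivity = C_R/C_S = r_Rτ/(r_Sτ) = r_R/r_S = 35.5.

35.5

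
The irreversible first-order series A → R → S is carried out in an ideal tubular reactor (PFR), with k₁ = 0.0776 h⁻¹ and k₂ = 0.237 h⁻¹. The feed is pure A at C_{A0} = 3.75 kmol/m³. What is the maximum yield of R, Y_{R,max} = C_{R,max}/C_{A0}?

At the optimum, C_{R,max}/C_{A0} = (k₁/k₂)^[k₂/(k₂−k₁)].
= (0.0776/0.237)^(0.237/(0.237−0.0776)) = (0.3274)^(1.487) = 0.1901.

0.190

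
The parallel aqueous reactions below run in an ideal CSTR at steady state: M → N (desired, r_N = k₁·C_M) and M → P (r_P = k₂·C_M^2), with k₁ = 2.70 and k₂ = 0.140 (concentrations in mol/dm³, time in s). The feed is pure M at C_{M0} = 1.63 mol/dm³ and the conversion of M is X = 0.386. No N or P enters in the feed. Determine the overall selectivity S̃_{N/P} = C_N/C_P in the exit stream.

Exit C_M = C_{M0}(1−X) = 1.63×0.614 = 1.001 mol/dm³.
A CSTR operates uniformly at the exit composition, giving r_N = 2.702 and r_P = 0.1402 (each k·C_M^n at C_M = 1.001).
Overall selectivity = C_N/C_P = r_Nτ/(r_Pτ) = r_N/r_P = 19.3.

19.3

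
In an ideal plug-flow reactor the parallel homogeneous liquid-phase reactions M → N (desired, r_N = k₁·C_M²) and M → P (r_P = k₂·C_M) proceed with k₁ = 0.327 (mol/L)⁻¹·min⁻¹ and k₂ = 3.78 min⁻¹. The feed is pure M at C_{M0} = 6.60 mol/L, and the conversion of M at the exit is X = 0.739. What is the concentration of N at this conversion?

1.26 mol/L

C_M = C_{M0}(1−X) = 1.723 mol/L.
Along a PFR/batch, dC_P/dC_M = −r_P/(r_N+r_P) = −k₂/(k₂+k₁·C_M).
Integrating from C_{M0} to C_M: C_P = (3.78/0.327)·ln[(3.78+0.327·6.60)/(3.78+0.327·1.72)] = 11.56·ln(5.938/4.343) = 3.616 mol/L.
Then C_N = (C_{M0}−C_M) − C_P = 4.877 − 3.616 = 1.262 mol/L.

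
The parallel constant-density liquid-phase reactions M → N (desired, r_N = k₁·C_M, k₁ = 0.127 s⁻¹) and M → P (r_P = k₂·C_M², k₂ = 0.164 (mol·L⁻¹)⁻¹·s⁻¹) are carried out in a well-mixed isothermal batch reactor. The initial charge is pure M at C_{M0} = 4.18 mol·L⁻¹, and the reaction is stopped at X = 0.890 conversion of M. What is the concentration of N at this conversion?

1.08 mol·L⁻¹

C_M = C_{M0}(1−X) = 0.4598 mol·L⁻¹.
Along a PFR/batch, dC_N/dC_M = −r_N/(r_N+r_P) = −k₁/(k₁+k₂·C_M).
Integrating from C_{M0} to C_M: C_N = (0.127/0.164)·ln[(0.127+0.164·4.18)/(0.127+0.164·0.460)] = 0.7744·ln(0.8125/0.2024) = 1.076 mol·L⁻¹.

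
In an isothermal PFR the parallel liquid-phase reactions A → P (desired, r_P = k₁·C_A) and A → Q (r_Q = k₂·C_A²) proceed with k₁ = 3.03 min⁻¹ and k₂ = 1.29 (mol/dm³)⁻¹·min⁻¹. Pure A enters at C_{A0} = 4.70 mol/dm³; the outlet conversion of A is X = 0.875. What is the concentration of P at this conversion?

2.06 mol/dm³

C_A = C_{A0}(1−X) = 0.5875 mol/dm³.
Along a PFR/batch, dC_P/dC_A = −r_P/(r_P+r_Q) = −k₁/(k₁+k₂·C_A).
Integrating from C_{A0} to C_A: C_P = (3.03/1.29)·ln[(3.03+1.29·4.70)/(3.03+1.29·0.588)] = 2.349·ln(9.093/3.788) = 2.057 mol/dm³.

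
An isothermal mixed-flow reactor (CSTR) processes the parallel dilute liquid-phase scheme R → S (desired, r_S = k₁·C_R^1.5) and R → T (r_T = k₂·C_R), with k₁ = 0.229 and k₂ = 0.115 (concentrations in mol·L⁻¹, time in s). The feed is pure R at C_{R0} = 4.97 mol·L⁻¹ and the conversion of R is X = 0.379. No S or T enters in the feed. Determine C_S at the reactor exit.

Exit C_R = C_{R0}(1−X) = 4.97×0.621 = 3.086 mol·L⁻¹.
Rates in a CSTR are evaluated at the outlet concentration: r_S = 0.229×3.086^1.5 = 1.242, r_T = 0.115×3.086 = 0.3549.
Fraction of consumed R going to S: r_S/(r_S+r_T) = 0.7777.
C_S = 0.7777·C_{R0}·X = 0.7777×4.97×0.379 = 1.46 mol·L⁻¹.

1.46 mol·L⁻¹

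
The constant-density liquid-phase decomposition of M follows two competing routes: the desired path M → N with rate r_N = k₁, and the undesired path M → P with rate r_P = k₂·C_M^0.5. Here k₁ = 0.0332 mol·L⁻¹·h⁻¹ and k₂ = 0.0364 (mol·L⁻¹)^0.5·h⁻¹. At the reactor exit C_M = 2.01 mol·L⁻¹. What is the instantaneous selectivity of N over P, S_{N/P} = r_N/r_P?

S_{N/P} = r_N/r_P = (k₁)/(k₂·C_M^0.5) = (k₁/k₂)·C_M^-0.5.
= (0.0332) / (0.0364×2.010^0.5) = 0.03320/0.05161 = 0.643.
The undesired path is higher order in M, so low C_M (CSTR or dilute feed) favours N.

0.643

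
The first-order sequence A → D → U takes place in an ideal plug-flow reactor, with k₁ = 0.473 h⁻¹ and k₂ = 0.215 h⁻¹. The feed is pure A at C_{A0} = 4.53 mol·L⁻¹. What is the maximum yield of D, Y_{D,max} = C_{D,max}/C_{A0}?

0.518

Evaluating C_D at τ_opt = ln(k₂/k₁)/(k₂−k₁) gives C_{D,max}/C_{A0} = (k₁/k₂)^[k₂/(k₂−k₁)].
= (0.473/0.215)^(0.215/(0.215−0.473)) = (2.200)^(-0.8333) = 0.5184.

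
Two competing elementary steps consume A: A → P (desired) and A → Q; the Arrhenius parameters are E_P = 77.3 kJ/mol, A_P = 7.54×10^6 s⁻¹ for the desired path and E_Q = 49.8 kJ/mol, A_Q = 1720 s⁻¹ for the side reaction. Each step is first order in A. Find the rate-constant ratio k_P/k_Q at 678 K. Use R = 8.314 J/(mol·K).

With equal orders, S_{P/Q} = k_P/k_Q = (A_P/A_Q)·exp[(E_Q−E_P)/(RT)].
(E_Q−E_P)/(RT) = (49.8−77.3)×10³/(8.314×678) = -27500/5637 = -4.879.
k_P/k_Q = (7.54×10^6/1720)·exp(-4.879) = 4384 × 0.007608 = 33.4.

33.4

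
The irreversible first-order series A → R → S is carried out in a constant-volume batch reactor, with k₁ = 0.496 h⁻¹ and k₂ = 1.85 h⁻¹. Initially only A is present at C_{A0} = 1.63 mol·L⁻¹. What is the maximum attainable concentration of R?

Evaluating C_R at t_opt = ln(k₂/k₁)/(k₂−k₁) gives C_{R,max}/C_{A0} = (k₁/k₂)^[k₂/(k₂−k₁)].
= (0.496/1.85)^(1.85/(1.85−0.496)) = (0.2681)^(1.366) = 0.1655.
C_{R,max} = 0.1655×1.63 = 0.270 mol·L⁻¹.

0.270 mol·L⁻¹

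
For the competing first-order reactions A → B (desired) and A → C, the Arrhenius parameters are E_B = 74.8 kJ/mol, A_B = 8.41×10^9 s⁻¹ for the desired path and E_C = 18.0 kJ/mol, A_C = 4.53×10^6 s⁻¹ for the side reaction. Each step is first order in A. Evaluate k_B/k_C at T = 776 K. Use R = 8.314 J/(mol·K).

0.279

k_B/k_C = (A_B/A_C)·exp[−(E_B−E_C)/(RT)] = (A_B/A_C)·exp[(E_C−E_B)/(RT)].
(E_C−E_B)/(RT) = (18.0−74.8)×10³/(8.314×776) = -56800/6452 = -8.804.
k_B/k_C = (8.41×10^9/4.53×10^6)·exp(-8.804) = 1857 × 1.501×10^-4 = 0.279.
Since E_B > E_C, raising the temperature improves selectivity toward B.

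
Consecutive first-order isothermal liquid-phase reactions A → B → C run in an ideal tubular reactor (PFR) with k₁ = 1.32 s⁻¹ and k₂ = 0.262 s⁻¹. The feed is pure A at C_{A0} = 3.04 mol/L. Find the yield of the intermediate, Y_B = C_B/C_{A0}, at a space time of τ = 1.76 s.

The intermediate concentration in a first-order A→B→C sequence is C_B = k₁C_{A0}(e^(−k₁τ) − e^(−k₂τ))/(k₂−k₁).
e^(−k₁τ) = e^(−1.32×1.76) = e^(−2.323) = 0.09796; e^(−k₂τ) = e^(−0.4611) = 0.6306.
C_B = 1.32×3.04/(0.262−1.32) × (0.09796−0.6306) = (-3.793)×(-0.5326) = 2.020 mol/L.
Y_B = C_B/C_{A0} = 2.020/3.04 = 0.665.

0.665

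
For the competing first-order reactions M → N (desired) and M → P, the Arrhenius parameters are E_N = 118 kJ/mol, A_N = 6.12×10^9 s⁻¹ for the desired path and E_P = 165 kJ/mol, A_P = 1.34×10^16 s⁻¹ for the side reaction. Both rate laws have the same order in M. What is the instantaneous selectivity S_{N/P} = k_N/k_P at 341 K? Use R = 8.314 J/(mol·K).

With equal orders, S_{N/P} = k_N/k_P = (A_N/A_P)·exp[(E_P−E_N)/(RT)].
(E_P−E_N)/(RT) = (165−118)×10³/(8.314×341) = 47000/2835 = 16.58.
k_N/k_P = (6.12×10^9/1.34×10^16)·exp(16.58) = 4.567×10^-7 × 1.584×10^7 = 7.23.

7.23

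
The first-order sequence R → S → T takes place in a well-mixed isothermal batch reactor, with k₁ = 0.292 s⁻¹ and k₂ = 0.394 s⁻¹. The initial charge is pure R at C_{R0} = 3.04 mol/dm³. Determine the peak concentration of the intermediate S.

0.956 mol/dm³

At the optimum, C_{S,max}/C_{R0} = (k₁/k₂)^[k₂/(k₂−k₁)].
= (0.292/0.394)^(0.394/(0.394−0.292)) = (0.7411)^(3.863) = 0.3143.
C_{S,max} = 0.3143×3.04 = 0.956 mol/dm³.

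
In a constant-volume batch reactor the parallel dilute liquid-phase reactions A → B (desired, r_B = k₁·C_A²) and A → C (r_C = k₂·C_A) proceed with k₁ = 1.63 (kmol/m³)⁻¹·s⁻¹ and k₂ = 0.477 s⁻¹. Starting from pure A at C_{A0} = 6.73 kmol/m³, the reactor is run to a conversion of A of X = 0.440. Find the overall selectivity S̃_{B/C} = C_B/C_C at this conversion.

17.5

C_A = C_{A0}(1−X) = 3.769 kmol/m³.
Along a PFR/batch, dC_C/dC_A = −r_C/(r_B+r_C) = −k₂/(k₂+k₁·C_A).
Integrating from C_{A0} to C_A: C_C = (0.477/1.63)·ln[(0.477+1.63·6.73)/(0.477+1.63·3.77)] = 0.2926·ln(11.45/6.620) = 0.1602 kmol/m³.
Then C_B = (C_{A0}−C_A) − C_C = 2.961 − 0.1602 = 2.801 kmol/m³.
S̃_{B/C} = C_B/C_C = 2.801/0.1602 = 17.5.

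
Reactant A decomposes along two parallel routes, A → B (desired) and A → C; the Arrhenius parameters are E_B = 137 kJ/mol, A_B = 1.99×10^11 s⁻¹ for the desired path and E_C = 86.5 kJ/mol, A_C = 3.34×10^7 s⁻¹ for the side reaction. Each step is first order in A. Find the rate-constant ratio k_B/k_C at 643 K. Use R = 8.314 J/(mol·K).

Since both paths have the same order in A, the concentration cancels and S_{B/C} = k_B/k_C = (A_B/A_C)·exp[(E_C−E_B)/(RT)].
(E_C−E_B)/(RT) = (86.5−137)×10³/(8.314×643) = -50500/5346 = -9.446.
k_B/k_C = (1.99×10^11/3.34×10^7)·exp(-9.446) = 5958 × 7.897×10^-5 = 0.470.

0.470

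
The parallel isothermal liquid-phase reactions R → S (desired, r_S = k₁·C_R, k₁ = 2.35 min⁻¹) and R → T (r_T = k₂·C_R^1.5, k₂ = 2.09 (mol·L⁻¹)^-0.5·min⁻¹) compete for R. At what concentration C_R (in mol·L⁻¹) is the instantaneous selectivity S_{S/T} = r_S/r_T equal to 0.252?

S_{S/T} = (k₁/k₂)·C_R^-0.5 ⇒ C_R = (S·k₂/k₁)^(-2).
= (0.252×2.09/2.35)^(-2) = (0.2241)^(-2) = 19.9 mol·L⁻¹.

19.9 mol·L⁻¹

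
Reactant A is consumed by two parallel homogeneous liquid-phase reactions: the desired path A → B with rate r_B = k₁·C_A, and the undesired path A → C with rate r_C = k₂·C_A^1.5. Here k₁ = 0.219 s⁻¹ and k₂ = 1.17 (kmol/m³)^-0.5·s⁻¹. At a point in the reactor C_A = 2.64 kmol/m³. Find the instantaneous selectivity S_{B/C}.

S_{B/C} = r_B/r_C = (k₁·C_A)/(k₂·C_A^1.5) = (k₁/k₂)·C_A^-0.5.
= (0.219×2.640) / (1.17×2.640^1.5) = 0.5782/5.019 = 0.115.

0.115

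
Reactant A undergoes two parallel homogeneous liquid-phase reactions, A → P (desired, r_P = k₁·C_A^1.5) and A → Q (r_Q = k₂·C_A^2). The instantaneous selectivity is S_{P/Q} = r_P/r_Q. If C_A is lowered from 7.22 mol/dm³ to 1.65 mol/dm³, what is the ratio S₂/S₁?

S_{P/Q} = (k₁/k₂)·C_A^-0.5, so S₂/S₁ = (C_{A,2}/C_{A,1})^-0.5.
= (1.65/7.22)^(-0.5) = (0.2285)^(-0.5) = 2.09.

2.09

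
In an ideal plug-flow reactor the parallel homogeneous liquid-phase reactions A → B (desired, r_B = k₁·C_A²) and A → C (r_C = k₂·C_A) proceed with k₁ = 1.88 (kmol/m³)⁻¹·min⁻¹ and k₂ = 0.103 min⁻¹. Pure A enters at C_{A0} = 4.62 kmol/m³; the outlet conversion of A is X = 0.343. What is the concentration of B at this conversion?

C_A = C_{A0}(1−X) = 3.035 kmol/m³.
Along a PFR/batch, dC_C/dC_A = −r_C/(r_B+r_C) = −k₂/(k₂+k₁·C_A).
Integrating from C_{A0} to C_A: C_C = (0.103/1.88)·ln[(0.103+1.88·4.62)/(0.103+1.88·3.04)] = 0.05479·ln(8.789/5.809) = 0.02268 kmol/m³.
Then C_B = (C_{A0}−C_A) − C_C = 1.585 − 0.02268 = 1.562 kmol/m³.

1.56 kmol/m³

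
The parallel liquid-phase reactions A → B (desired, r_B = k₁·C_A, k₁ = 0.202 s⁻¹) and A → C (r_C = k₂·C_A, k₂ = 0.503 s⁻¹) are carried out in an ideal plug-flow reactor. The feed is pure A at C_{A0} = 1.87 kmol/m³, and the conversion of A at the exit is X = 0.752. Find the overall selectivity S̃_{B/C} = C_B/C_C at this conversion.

C_A = C_{A0}(1−X) = 0.4638 kmol/m³.
Both paths are first order in A, so the instantaneous fraction to B is constant: dC_B/d(−C_A) = k₁/(k₁+k₂) = 0.2865.
C_B = 0.2865·(C_{A0}−C_A) = 0.2865×1.406 = 0.403 kmol/m³.
C_C = (C_{A0}−C_A)−C_B = 1.003 kmol/m³; S̃_{B/C} = 0.4029/1.003 = 0.402.

0.402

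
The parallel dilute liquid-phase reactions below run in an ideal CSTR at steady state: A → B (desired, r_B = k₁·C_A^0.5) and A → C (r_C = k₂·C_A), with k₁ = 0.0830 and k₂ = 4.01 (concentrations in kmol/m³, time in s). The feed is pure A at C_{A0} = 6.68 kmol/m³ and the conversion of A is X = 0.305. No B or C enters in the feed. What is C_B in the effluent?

Exit C_A = C_{A0}(1−X) = 6.68×0.695 = 4.643 kmol/m³.
A CSTR operates uniformly at the exit composition, giving r_B = 0.1788 and r_C = 18.62 (each k·C_A^n at C_A = 4.643).
Fraction of consumed A going to B: r_B/(r_B+r_C) = 0.009515.
C_B = 0.009515·C_{A0}·X = 0.009515×6.68×0.305 = 0.0194 kmol/m³.

0.0194 kmol/m³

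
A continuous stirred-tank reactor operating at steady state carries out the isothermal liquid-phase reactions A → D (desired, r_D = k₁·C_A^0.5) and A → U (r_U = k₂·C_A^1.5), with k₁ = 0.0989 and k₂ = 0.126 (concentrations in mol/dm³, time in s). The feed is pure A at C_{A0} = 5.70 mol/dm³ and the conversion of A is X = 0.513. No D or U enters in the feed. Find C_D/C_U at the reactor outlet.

Exit C_A = C_{A0}(1−X) = 5.70×0.487 = 2.776 mol/dm³.
In a CSTR the entire volume is at exit conditions, so r_D = 0.0989×2.776^0.5 = 0.1648 and r_U = 0.126×2.776^1.5 = 0.5827.
Overall selectivity = C_D/C_U = r_Dτ/(r_Uτ) = r_D/r_U = 0.283.

0.283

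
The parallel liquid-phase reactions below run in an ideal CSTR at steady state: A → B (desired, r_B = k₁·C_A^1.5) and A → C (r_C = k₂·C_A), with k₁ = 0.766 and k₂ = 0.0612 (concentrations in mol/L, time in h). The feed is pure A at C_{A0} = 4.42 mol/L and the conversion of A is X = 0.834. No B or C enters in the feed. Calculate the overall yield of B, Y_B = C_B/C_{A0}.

Exit C_A = C_{A0}(1−X) = 4.42×0.166 = 0.7337 mol/L.
In a CSTR the entire volume is at exit conditions, so r_B = 0.766×0.7337^1.5 = 0.4814 and r_C = 0.0612×0.7337 = 0.04490.
Fraction of consumed A going to B: r_B/(r_B+r_C) = 0.9147.
C_B = 0.9147·C_{A0}·X = 0.9147×4.42×0.834 = 3.37 mol/L; Y_B = C_B/C_{A0} = 0.763.

0.763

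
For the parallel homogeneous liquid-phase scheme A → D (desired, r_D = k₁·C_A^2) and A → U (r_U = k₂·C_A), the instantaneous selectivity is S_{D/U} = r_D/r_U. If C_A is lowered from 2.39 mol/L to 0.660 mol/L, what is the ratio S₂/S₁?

0.276

S_{D/U} = (k₁/k₂)·C_A, so S₂/S₁ = (C_{A,2}/C_{A,1}).
= 0.660/2.39 = 0.276.
Selectivity toward D falls as C_A falls — high-concentration operation is favoured.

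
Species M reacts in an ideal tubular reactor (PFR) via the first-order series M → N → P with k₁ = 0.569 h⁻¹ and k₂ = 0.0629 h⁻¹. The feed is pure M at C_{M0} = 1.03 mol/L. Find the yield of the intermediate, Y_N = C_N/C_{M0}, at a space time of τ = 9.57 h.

0.611

The intermediate concentration in a first-order A→B→C sequence is C_N = k₁C_{M0}(e^(−k₁τ) − e^(−k₂τ))/(k₂−k₁).
e^(−k₁τ) = e^(−0.569×9.57) = e^(−5.445) = 0.004316; e^(−k₂τ) = e^(−0.6020) = 0.5477.
C_N = 0.569×1.03/(0.0629−0.569) × (0.004316−0.5477) = (-1.158)×(-0.5434) = 0.6293 mol/L.
Y_N = C_N/C_{M0} = 0.6293/1.03 = 0.611.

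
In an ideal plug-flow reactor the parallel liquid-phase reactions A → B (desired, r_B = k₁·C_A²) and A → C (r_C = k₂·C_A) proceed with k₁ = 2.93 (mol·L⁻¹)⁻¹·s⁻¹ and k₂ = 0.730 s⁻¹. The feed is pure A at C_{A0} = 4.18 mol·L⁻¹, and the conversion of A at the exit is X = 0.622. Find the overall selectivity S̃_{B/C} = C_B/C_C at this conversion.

10.8

C_A = C_{A0}(1−X) = 1.580 mol·L⁻¹.
Along a PFR/batch, dC_C/dC_A = −r_C/(r_B+r_C) = −k₂/(k₂+k₁·C_A).
Integrating from C_{A0} to C_A: C_C = (0.730/2.93)·ln[(0.730+2.93·4.18)/(0.730+2.93·1.58)] = 0.2491·ln(12.98/5.360) = 0.2203 mol·L⁻¹.
Then C_B = (C_{A0}−C_A) − C_C = 2.600 − 0.2203 = 2.380 mol·L⁻¹.
S̃_{B/C} = C_B/C_C = 2.380/0.2203 = 10.8.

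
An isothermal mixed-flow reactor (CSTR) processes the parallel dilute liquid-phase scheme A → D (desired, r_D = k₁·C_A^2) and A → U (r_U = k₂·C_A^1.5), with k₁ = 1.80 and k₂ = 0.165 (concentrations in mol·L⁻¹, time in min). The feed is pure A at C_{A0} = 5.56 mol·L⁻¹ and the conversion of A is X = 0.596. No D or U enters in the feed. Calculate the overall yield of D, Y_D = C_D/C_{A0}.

Exit C_A = C_{A0}(1−X) = 5.56×0.404 = 2.246 mol·L⁻¹.
In a CSTR the entire volume is at exit conditions, so r_D = 1.80×2.246^2 = 9.082 and r_U = 0.165×2.246^1.5 = 0.5555.
Fraction of consumed A going to D: r_D/(r_D+r_U) = 0.9424.
C_D = 0.9424·C_{A0}·X = 0.9424×5.56×0.596 = 3.12 mol·L⁻¹; Y_D = C_D/C_{A0} = 0.562.

0.562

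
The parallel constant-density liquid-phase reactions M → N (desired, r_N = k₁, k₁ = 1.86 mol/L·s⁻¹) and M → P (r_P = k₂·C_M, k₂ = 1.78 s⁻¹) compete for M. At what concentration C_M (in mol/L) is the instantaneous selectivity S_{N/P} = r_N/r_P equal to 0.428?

S_{N/P} = (k₁/k₂)·C_M⁻¹ ⇒ C_M = (S·k₂/k₁)^(-1).
= (0.428×1.78/1.86)^(-1) = (0.4096)^(-1) = 2.44 mol/L.

2.44 mol/L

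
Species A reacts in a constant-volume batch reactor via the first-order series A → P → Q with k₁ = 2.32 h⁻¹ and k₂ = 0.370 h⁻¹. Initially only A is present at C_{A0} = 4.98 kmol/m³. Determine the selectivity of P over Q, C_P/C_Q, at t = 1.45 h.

The intermediate concentration in a first-order A→B→C sequence is C_P = k₁C_{A0}(e^(−k₁t) − e^(−k₂t))/(k₂−k₁).
e^(−k₁t) = e^(−2.32×1.45) = e^(−3.364) = 0.03460; e^(−k₂t) = e^(−0.5365) = 0.5848.
C_P = 2.32×4.98/(0.370−2.32) × (0.03460−0.5848) = (-5.925)×(-0.5502) = 3.260 kmol/m³.
C_A = C_{A0}e^(−k₁t) = 0.1723 kmol/m³, so C_Q = C_{A0}−C_A−C_P = 1.548 kmol/m³; C_P/C_Q = 2.11.

2.11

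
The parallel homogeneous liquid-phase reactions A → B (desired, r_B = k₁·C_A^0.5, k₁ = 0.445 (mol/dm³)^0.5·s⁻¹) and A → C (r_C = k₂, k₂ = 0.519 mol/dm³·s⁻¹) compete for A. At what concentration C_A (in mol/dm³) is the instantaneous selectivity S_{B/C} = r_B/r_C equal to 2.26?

S_{B/C} = (k₁/k₂)·C_A^0.5 ⇒ C_A = (S·k₂/k₁)^(2).
= (2.26×0.519/0.445)^(2) = (2.636)^(2) = 6.95 mol/dm³.

6.95 mol/dm³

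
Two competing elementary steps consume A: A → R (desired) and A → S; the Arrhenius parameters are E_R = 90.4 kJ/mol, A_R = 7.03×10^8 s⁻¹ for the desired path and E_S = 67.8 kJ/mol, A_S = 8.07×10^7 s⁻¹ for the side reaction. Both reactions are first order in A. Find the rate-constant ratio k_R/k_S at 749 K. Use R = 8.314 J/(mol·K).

0.231

k_R/k_S = (A_R/A_S)·exp[−(E_R−E_S)/(RT)] = (A_R/A_S)·exp[(E_S−E_R)/(RT)].
(E_S−E_R)/(RT) = (67.8−90.4)×10³/(8.314×749) = -22600/6227 = -3.629.
k_R/k_S = (7.03×10^8/8.07×10^7)·exp(-3.629) = 8.711 × 0.02654 = 0.231.
Since E_R > E_S, raising the temperature improves selectivity toward R.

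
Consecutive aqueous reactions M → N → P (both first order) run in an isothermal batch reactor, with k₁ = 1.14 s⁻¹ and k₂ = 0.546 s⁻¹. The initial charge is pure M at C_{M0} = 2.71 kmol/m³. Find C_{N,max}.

Evaluating C_N at t_opt = ln(k₂/k₁)/(k₂−k₁) gives C_{N,max}/C_{M0} = (k₁/k₂)^[k₂/(k₂−k₁)].
= (1.14/0.546)^(0.546/(0.546−1.14)) = (2.088)^(-0.9192) = 0.5083.
C_{N,max} = 0.5083×2.71 = 1.38 kmol/m³.

1.38 kmol/m³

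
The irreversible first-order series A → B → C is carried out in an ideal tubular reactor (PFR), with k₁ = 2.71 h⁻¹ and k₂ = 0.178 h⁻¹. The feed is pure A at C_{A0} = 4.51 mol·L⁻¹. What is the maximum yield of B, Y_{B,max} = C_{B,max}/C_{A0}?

0.826

Evaluating C_B at τ_opt = ln(k₂/k₁)/(k₂−k₁) gives C_{B,max}/C_{A0} = (k₁/k₂)^[k₂/(k₂−k₁)].
= (2.71/0.178)^(0.178/(0.178−2.71)) = (15.22)^(-0.07030) = 0.8258.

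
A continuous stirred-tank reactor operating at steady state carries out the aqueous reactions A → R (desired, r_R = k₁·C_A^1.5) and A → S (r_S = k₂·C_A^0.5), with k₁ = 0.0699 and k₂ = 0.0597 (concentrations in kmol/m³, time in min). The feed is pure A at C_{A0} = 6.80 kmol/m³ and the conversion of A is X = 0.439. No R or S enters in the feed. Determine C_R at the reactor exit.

Exit C_A = C_{A0}(1−X) = 6.80×0.561 = 3.815 kmol/m³.
A CSTR operates uniformly at the exit composition, giving r_R = 0.5208 and r_S = 0.1166 (each k·C_A^n at C_A = 3.815).
Fraction of consumed A going to R: r_R/(r_R+r_S) = 0.8171.
C_R = 0.8171·C_{A0}·X = 0.8171×6.80×0.439 = 2.44 kmol/m³.

2.44 kmol/m³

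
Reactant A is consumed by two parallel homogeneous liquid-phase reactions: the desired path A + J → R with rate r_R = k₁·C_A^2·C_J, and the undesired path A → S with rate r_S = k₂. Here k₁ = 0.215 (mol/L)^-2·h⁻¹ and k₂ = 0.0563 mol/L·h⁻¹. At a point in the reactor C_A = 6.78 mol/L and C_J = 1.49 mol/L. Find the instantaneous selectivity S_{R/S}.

S_{R/S} = r_R/r_S = (k₁·C_A^2·C_J)/(k₂) = (k₁/k₂)·C_A^2·C_J.
= (0.215×6.780^2×1.490) / (0.0563) = 14.73/0.05630 = 262.

262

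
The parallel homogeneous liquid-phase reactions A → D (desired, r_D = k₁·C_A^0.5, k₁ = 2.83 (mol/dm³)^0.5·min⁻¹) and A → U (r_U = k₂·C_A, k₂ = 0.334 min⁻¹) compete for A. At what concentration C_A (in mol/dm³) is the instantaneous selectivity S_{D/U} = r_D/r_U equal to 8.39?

1.02 mol/dm³

S_{D/U} = (k₁/k₂)·C_A^-0.5 ⇒ C_A = (S·k₂/k₁)^(-2).
= (8.39×0.334/2.83)^(-2) = (0.9902)^(-2) = 1.02 mol/dm³.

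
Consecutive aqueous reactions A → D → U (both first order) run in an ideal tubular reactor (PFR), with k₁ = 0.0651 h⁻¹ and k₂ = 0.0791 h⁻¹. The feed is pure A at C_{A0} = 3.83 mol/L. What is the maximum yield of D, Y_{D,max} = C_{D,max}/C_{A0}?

0.333

At the optimum, C_{D,max}/C_{A0} = (k₁/k₂)^[k₂/(k₂−k₁)].
= (0.0651/0.0791)^(0.0791/(0.0791−0.0651)) = (0.8230)^(5.650) = 0.3327.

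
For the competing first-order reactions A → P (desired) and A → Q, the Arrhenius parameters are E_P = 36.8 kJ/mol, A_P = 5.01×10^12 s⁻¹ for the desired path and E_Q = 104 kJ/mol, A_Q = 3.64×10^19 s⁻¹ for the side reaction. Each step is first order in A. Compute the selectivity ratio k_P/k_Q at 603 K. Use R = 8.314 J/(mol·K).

With equal orders, S_{P/Q} = k_P/k_Q = (A_P/A_Q)·exp[(E_Q−E_P)/(RT)].
(E_Q−E_P)/(RT) = (104−36.8)×10³/(8.314×603) = 67200/5013 = 13.40.
k_P/k_Q = (5.01×10^12/3.64×10^19)·exp(13.40) = 1.376×10^-7 × 6.628×10^5 = 0.0912.
Since E_P < E_Q, lowering the temperature improves selectivity toward P.

0.0912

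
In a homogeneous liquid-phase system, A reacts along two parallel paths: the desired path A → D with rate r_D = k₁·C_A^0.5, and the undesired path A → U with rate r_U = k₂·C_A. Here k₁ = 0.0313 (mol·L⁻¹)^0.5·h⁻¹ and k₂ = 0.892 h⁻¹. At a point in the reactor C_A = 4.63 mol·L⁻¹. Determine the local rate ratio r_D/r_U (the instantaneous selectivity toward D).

0.0163

S_{D/U} = r_D/r_U = (k₁·C_A^0.5)/(k₂·C_A) = (k₁/k₂)·C_A^-0.5.
= (0.0313×4.630^0.5) / (0.892×4.630) = 0.06735/4.130 = 0.0163.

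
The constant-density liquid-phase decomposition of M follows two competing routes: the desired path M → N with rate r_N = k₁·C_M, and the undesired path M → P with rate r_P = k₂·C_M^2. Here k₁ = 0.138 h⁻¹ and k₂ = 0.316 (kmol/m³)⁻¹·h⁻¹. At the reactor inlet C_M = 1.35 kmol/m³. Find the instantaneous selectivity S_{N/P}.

S_{N/P} = r_N/r_P = (k₁·C_M)/(k₂·C_M^2) = (k₁/k₂)·C_M⁻¹.
= (0.138×1.350) / (0.316×1.350^2) = 0.1863/0.5759 = 0.323.
The undesired path is higher order in M, so low C_M (CSTR or dilute feed) favours N.

0.323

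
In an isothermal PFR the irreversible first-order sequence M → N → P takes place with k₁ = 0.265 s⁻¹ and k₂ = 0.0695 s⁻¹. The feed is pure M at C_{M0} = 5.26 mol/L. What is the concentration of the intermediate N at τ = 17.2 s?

2.08 mol/L

The intermediate concentration in a first-order A→B→C sequence is C_N = k₁C_{M0}(e^(−k₁τ) − e^(−k₂τ))/(k₂−k₁).
e^(−k₁τ) = e^(−0.265×17.2) = e^(−4.558) = 0.01048; e^(−k₂τ) = e^(−1.195) = 0.3026.
C_N = 0.265×5.26/(0.0695−0.265) × (0.01048−0.3026) = (-7.130)×(-0.2921) = 2.083 mol/L.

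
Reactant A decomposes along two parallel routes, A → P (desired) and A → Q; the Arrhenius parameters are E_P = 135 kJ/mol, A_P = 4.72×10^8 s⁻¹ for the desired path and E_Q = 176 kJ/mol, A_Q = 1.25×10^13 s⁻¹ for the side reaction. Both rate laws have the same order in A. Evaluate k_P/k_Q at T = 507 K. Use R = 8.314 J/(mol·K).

Since both paths have the same order in A, the concentration cancels and S_{P/Q} = k_P/k_Q = (A_P/A_Q)·exp[(E_Q−E_P)/(RT)].
(E_Q−E_P)/(RT) = (176−135)×10³/(8.314×507) = 41000/4215 = 9.727.
k_P/k_Q = (4.72×10^8/1.25×10^13)·exp(9.727) = 3.776×10^-5 × 16759 = 0.633.

0.633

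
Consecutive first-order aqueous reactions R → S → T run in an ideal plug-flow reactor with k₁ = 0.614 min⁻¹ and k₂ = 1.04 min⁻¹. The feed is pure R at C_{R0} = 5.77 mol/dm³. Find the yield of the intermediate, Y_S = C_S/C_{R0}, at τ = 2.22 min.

0.226

Solving the coupled first-order balances gives C_S(τ) = [k₁/(k₂−k₁)]·C_{R0}·(e^(−k₁τ) − e^(−k₂τ)).
e^(−k₁τ) = e^(−0.614×2.22) = e^(−1.363) = 0.2559; e^(−k₂τ) = e^(−2.309) = 0.09938.
C_S = 0.614×5.77/(1.04−0.614) × (0.2559−0.09938) = 8.316×0.1565 = 1.301 mol/dm³.
Y_S = C_S/C_{R0} = 1.301/5.77 = 0.226.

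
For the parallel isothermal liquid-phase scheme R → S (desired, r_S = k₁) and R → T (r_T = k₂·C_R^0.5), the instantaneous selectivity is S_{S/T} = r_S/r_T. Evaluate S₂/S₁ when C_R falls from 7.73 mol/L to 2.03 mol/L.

1.95

S_{S/T} = (k₁/k₂)·C_R^-0.5, so S₂/S₁ = (C_{R,2}/C_{R,1})^-0.5.
= (2.03/7.73)^(-0.5) = (0.2626)^(-0.5) = 1.95.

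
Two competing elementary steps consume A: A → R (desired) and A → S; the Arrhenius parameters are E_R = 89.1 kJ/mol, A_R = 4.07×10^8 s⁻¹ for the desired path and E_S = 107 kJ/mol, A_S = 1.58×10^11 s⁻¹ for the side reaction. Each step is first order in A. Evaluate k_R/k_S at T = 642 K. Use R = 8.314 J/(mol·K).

0.0737

k_R/k_S = (A_R/A_S)·exp[−(E_R−E_S)/(RT)] = (A_R/A_S)·exp[(E_S−E_R)/(RT)].
(E_S−E_R)/(RT) = (107−89.1)×10³/(8.314×642) = 17900/5338 = 3.354.
k_R/k_S = (4.07×10^8/1.58×10^11)·exp(3.354) = 0.002576 × 28.60 = 0.0737.
Since E_R < E_S, lowering the temperature improves selectivity toward R.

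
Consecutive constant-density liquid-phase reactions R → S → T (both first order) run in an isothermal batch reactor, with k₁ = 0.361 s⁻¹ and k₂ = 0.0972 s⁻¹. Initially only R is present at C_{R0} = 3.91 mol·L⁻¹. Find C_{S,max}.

2.41 mol·L⁻¹

At the optimum, C_{S,max}/C_{R0} = (k₁/k₂)^[k₂/(k₂−k₁)].
= (0.361/0.0972)^(0.0972/(0.0972−0.361)) = (3.714)^(-0.3685) = 0.6166.
C_{S,max} = 0.6166×3.91 = 2.41 mol·L⁻¹.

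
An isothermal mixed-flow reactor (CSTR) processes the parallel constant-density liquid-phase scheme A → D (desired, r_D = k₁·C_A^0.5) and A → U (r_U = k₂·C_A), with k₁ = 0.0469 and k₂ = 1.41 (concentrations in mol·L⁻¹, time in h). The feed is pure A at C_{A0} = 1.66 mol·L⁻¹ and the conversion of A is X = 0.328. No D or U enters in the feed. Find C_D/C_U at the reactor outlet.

Exit C_A = C_{A0}(1−X) = 1.66×0.672 = 1.116 mol·L⁻¹.
A CSTR operates uniformly at the exit composition, giving r_D = 0.04953 and r_U = 1.573 (each k·C_A^n at C_A = 1.116).
Overall selectivity = C_D/C_U = r_Dτ/(r_Uτ) = r_D/r_U = 0.0315.

0.0315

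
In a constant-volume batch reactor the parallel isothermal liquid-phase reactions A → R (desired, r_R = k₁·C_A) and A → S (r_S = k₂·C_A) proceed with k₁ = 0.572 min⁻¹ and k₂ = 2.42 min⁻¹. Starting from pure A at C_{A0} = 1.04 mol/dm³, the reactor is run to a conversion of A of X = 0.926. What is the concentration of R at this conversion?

C_A = C_{A0}(1−X) = 0.07696 mol/dm³.
Both paths are first order in A, so the instantaneous fraction to R is constant: dC_R/d(−C_A) = k₁/(k₁+k₂) = 0.1912.
C_R = 0.1912·(C_{A0}−C_A) = 0.1912×0.9630 = 0.184 mol/dm³.

0.184 mol/dm³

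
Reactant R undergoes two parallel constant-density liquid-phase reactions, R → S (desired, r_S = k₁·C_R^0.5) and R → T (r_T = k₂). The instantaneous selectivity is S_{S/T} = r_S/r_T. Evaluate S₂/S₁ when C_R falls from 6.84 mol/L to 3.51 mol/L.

0.716

S_{S/T} = (k₁/k₂)·C_R^0.5, so S₂/S₁ = (C_{R,2}/C_{R,1})^0.5.
= (3.51/6.84)^0.5 = (0.5132)^0.5 = 0.716.
Selectivity toward S falls as C_R falls — high-concentration operation is favoured.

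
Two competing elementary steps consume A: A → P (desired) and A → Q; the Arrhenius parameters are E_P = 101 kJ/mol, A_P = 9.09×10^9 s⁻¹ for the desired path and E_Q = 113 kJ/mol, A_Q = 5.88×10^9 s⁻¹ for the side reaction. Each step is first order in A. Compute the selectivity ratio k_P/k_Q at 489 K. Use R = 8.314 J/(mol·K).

29.6

With equal orders, S_{P/Q} = k_P/k_Q = (A_P/A_Q)·exp[(E_Q−E_P)/(RT)].
(E_Q−E_P)/(RT) = (113−101)×10³/(8.314×489) = 12000/4066 = 2.952.
k_P/k_Q = (9.09×10^9/5.88×10^9)·exp(2.952) = 1.546 × 19.14 = 29.6.
Since E_P < E_Q, lowering the temperature improves selectivity toward P.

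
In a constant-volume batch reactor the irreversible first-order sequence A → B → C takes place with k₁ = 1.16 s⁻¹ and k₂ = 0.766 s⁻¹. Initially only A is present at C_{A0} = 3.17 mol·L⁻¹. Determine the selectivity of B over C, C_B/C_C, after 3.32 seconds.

Solving the coupled first-order balances gives C_B(t) = [k₁/(k₂−k₁)]·C_{A0}·(e^(−k₁t) − e^(−k₂t)).
e^(−k₁t) = e^(−1.16×3.32) = e^(−3.851) = 0.02125; e^(−k₂t) = e^(−2.543) = 0.07862.
C_B = 1.16×3.17/(0.766−1.16) × (0.02125−0.07862) = (-9.333)×(-0.05737) = 0.5354 mol·L⁻¹.
C_A = C_{A0}e^(−k₁t) = 0.06738 mol·L⁻¹, so C_C = C_{A0}−C_A−C_B = 2.567 mol·L⁻¹; C_B/C_C = 0.209.

0.209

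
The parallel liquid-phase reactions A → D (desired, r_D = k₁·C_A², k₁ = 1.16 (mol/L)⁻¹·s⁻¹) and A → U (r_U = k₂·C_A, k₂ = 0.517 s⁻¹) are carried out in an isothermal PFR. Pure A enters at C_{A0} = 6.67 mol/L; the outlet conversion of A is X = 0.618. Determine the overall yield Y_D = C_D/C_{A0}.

C_A = C_{A0}(1−X) = 2.548 mol/L.
Along a PFR/batch, dC_U/dC_A = −r_U/(r_D+r_U) = −k₂/(k₂+k₁·C_A).
Integrating from C_{A0} to C_A: C_U = (0.517/1.16)·ln[(0.517+1.16·6.67)/(0.517+1.16·2.55)] = 0.4457·ln(8.254/3.473) = 0.3859 mol/L.
Then C_D = (C_{A0}−C_A) − C_U = 4.122 − 0.3859 = 3.736 mol/L.
Y_D = C_D/C_{A0} = 3.736/6.67 = 0.560.

0.560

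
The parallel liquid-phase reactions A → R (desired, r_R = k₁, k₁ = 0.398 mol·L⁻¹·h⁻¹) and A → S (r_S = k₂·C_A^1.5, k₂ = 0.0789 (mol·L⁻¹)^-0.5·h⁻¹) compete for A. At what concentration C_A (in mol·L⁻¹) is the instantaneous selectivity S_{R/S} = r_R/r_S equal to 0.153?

10.3 mol·L⁻¹

S_{R/S} = (k₁/k₂)·C_A^-1.5 ⇒ C_A = (S·k₂/k₁)^(1/(-1.5)).
= (0.153×0.0789/0.398)^(-0.6667) = (0.03033)^(-0.6667) = 10.3 mol·L⁻¹.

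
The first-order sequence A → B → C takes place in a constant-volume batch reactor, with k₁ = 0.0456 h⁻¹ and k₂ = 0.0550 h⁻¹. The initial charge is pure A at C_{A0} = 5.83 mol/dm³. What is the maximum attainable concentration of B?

1.95 mol/dm³

At the optimum, C_{B,max}/C_{A0} = (k₁/k₂)^[k₂/(k₂−k₁)].
= (0.0456/0.0550)^(0.0550/(0.0550−0.0456)) = (0.8291)^(5.851) = 0.3340.
C_{B,max} = 0.3340×5.83 = 1.95 mol/dm³.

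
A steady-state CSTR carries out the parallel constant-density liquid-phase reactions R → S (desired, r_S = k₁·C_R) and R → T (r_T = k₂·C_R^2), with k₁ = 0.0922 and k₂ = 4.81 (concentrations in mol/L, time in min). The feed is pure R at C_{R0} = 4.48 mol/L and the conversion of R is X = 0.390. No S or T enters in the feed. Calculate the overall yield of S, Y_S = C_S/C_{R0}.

Exit C_R = C_{R0}(1−X) = 4.48×0.610 = 2.733 mol/L.
In a CSTR the entire volume is at exit conditions, so r_S = 0.0922×2.733 = 0.2520 and r_T = 4.81×2.733^2 = 35.92.
Fraction of consumed R going to S: r_S/(r_S+r_T) = 0.006965.
C_S = 0.006965·C_{R0}·X = 0.006965×4.48×0.390 = 0.0122 mol/L; Y_S = C_S/C_{R0} = 0.00272.

0.00272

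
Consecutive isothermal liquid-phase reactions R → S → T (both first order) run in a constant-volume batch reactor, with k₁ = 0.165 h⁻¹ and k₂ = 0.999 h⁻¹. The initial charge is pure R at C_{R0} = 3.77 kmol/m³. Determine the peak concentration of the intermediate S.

For a first-order series the maximum intermediate yield is C_{S,max}/C_{R0} = (k₁/k₂)^[k₂/(k₂−k₁)].
= (0.165/0.999)^(0.999/(0.999−0.165)) = (0.1652)^(1.198) = 0.1157.
C_{S,max} = 0.1157×3.77 = 0.436 kmol/m³.

0.436 kmol/m³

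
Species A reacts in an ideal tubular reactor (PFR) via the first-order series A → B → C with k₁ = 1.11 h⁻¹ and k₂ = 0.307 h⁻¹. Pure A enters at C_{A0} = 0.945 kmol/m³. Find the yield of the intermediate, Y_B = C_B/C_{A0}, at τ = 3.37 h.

0.458

For first-order series with pure A initially, C_B(τ) = k₁C_{A0}/(k₂−k₁)·(e^(−k₁τ) − e^(−k₂τ)).
e^(−k₁τ) = e^(−1.11×3.37) = e^(−3.741) = 0.02374; e^(−k₂τ) = e^(−1.035) = 0.3554.
C_B = 1.11×0.945/(0.307−1.11) × (0.02374−0.3554) = (-1.306)×(-0.3316) = 0.4332 kmol/m³.
Y_B = C_B/C_{A0} = 0.4332/0.945 = 0.458.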